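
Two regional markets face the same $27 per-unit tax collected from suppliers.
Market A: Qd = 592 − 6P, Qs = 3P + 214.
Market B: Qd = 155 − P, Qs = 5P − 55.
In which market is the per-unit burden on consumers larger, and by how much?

Market A: pre-tax P* = $42, Q* = 340; post-tax Q = 286; per-unit burden on consumers = $9.
Market B: pre-tax P* = $35, Q* = 120; post-tax Q = 97.5; per-unit burden on consumers = $22.5.
Difference: $9 vs $22.5 → market B is larger by $13.5.

Market B, by $13.5.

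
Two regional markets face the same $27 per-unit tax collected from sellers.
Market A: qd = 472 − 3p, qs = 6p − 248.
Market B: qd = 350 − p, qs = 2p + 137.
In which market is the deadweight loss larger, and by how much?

Market A, by $486.

Market A: pre-tax p* = $80, q* = 232; post-tax q = 178; deadweight loss = $729.
Market B: pre-tax p* = $71, q* = 279; post-tax q = 261; deadweight loss = $243.
Difference: $729 vs $243 → market A is larger by $486.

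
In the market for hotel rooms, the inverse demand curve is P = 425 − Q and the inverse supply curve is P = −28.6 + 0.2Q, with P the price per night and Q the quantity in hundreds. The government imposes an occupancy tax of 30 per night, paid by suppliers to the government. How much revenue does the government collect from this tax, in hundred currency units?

Inverting to Q(P) form: Qd = 425 − P; Qs = 5P + 143.
Before the tax: set 425 − P = 5P + 143 → P* = 47, Q* = 378.
With the tax collected from suppliers, supply shifts: Qs = 5(P − 30) + 143.
New equilibrium: buyers pay 72, suppliers receive 42, Q = 353. (Wedge: Pb − Ps = 30.)
Revenue = t · Q = 30 · 353 = 10590.

Tax revenue = 10590 hundred.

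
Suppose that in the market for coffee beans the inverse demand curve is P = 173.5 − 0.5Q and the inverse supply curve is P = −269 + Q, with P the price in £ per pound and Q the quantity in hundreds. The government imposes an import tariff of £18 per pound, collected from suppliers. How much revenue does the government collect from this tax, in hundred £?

Tax revenue = £5094 hundred.

Inverting to Q(P) form: Qd = 347 − 2P; Qs = P + 269.
Without the tax, 347 − 2P = P + 269 gives 3P = 78, so P* = £26 and Q* = 295.
With the tax collected from suppliers, supply shifts: Qs = (P − 18) + 269.
New equilibrium: consumers pay £32, suppliers receive £14, Q = 283. (Wedge: Pb − Ps = 18.)
Revenue = t · Q = 18 · 283 = £5094.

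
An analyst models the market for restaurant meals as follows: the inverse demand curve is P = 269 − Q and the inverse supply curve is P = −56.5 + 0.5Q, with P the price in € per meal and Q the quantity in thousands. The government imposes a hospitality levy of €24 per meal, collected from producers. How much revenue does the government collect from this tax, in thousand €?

Inverting to Q(P) form: Qd = 269 − P; Qs = 2P + 113.
Before the tax: set 269 − P = 2P + 113 → P* = €52, Q* = 217.
With the tax collected from producers, supply shifts: Qs = 2(P − 24) + 113.
New equilibrium: buyers pay €68, producers receive €44, Q = 201. (Wedge: Pb − Ps = 24.)
Revenue = t · Q = 24 · 201 = €4824.

Tax revenue = €4824 thousand.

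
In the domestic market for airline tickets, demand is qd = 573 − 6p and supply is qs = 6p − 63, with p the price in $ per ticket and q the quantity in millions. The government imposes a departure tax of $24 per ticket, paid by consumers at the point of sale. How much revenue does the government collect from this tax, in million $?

Tax revenue = $4392 million.

Without the tax, 573 − 6p = 6p − 63 gives 12p = 636, so p* = $53 and q* = 255.
With the tax collected from consumers, demand (in seller-price terms) shifts: qd = 573 − 6(p + 24).
Solving gives q = 183 with consumers paying $65 and sellers receiving $41 (the $24 wedge).
Revenue = t · Q = 24 · 183 = $4392.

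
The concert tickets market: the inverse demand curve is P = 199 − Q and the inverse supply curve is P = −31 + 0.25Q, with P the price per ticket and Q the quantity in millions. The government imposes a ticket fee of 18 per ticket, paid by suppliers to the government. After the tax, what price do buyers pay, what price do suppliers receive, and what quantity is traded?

Rewrite in direct form: Qd = 199 − P and Qs = 4P + 124.
Before the tax: set 199 − P = 4P + 124 → P* = 15, Q* = 184.
With the tax collected from suppliers, supply shifts: Qs = 4(P − 18) + 124.
Solving gives Q = 169.6 with buyers paying 29.4 and suppliers receiving 11.4 (the 18 wedge).
The less price-elastic side of the market bears the larger share of a per-unit tax.

Buyers pay 29.4; suppliers receive 11.4; quantity = 169.6.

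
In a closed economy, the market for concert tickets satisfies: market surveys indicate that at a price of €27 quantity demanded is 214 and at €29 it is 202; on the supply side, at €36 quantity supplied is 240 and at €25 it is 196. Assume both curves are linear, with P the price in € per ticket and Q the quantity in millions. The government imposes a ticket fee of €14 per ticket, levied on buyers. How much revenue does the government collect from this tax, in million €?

Tax revenue = €2441.6 million.

Demand slope: (202 − 214)/(29 − 27) = -6, so Qd = 376 − 6P.
Supply slope: (196 − 240)/(25 − 36) = 4, so Qs = 4P + 96.
Without the tax, 376 − 6P = 4P + 96 gives 10P = 280, so P* = €28 and Q* = 208.
With the tax collected from buyers, demand (in seller-price terms) shifts: Qd = 376 − 6(P + 14).
New equilibrium: buyers pay €33.6, suppliers receive €19.6, Q = 174.4. (Wedge: Pb − Ps = 14.)
Revenue = t · Q = 14 · 174.4 = €2441.6.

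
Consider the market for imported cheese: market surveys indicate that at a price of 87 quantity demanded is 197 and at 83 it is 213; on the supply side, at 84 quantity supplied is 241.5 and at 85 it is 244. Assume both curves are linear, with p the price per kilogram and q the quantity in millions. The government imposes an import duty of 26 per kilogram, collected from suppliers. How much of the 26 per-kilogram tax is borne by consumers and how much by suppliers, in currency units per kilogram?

Consumers bear 10 per kilogram; suppliers bear 16 per kilogram.

Demand slope: (213 − 197)/(83 − 87) = -4, so qd = 545 − 4p.
Supply slope: (244 − 241.5)/(85 − 84) = 2.5, so qs = 2.5p + 31.5.
Without the tax, 545 − 4p = 2.5p + 31.5 gives 6.5p = 513.5, so p* = 79 and q* = 229.
With the tax collected from suppliers, supply shifts: qs = 2.5(p − 26) + 31.5.
Solving gives q = 189 with consumers paying 89 and suppliers receiving 63 (the 26 wedge).
Burden on consumers: 10; on suppliers: 16. (They sum to 26.)
The less price-elastic side of the market bears the larger share of a per-unit tax.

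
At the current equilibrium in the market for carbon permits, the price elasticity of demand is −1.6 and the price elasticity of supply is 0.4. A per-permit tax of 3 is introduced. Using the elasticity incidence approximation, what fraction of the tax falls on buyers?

Incidence ratio: buyers' share ≈ εs / (εs + |εd|) = 0.4 / (0.4 + 1.6) = 0.2.
Supply is the less elastic side, so buyers bear the smaller share.

Buyers' share ≈ 0.2.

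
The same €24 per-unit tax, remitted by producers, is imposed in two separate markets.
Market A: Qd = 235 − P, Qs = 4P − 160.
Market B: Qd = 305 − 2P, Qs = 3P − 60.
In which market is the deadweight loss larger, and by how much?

Market B, by €115.2.

Market A: pre-tax P* = €79, Q* = 156; post-tax Q = 136.8; deadweight loss = €230.4.
Market B: pre-tax P* = €73, Q* = 159; post-tax Q = 130.2; deadweight loss = €345.6.
Difference: €230.4 vs €345.6 → market B is larger by €115.2.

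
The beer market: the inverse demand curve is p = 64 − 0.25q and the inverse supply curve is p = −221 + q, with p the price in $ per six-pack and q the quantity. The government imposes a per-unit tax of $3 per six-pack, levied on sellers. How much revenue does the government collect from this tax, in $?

Rewrite in direct form: qd = 256 − 4p and qs = p + 221.
Before the tax: set 256 − 4p = p + 221 → p* = $7, q* = 228.
With the tax collected from sellers, supply shifts: qs = (p − 3) + 221.
Solving gives q = 225.6 with buyers paying $7.6 and sellers receiving $4.6 (the $3 wedge).
Revenue = t · Q = 3 · 225.6 = $676.8.

Tax revenue = $676.8.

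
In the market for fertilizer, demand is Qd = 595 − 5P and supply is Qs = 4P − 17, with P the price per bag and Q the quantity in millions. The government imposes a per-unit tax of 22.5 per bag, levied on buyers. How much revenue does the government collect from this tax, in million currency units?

Without the tax, 595 − 5P = 4P − 17 gives 9P = 612, so P* = 68 and Q* = 255.
With the tax collected from buyers, demand (in seller-price terms) shifts: Qd = 595 − 5(P + 22.5).
New equilibrium: buyers pay 78, sellers receive 55.5, Q = 205. (Wedge: Pb − Ps = 22.5.)
Revenue = t · Q = 22.5 · 205 = 4612.5.

Tax revenue = 4612.5 million.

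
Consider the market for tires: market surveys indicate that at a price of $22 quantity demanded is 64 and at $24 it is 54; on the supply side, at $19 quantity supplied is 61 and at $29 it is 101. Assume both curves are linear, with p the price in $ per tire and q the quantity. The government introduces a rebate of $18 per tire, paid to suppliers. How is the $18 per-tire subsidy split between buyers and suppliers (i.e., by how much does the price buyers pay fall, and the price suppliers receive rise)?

Demand slope: (54 − 64)/(24 − 22) = -5, so qd = 174 − 5p.
Supply slope: (101 − 61)/(29 − 19) = 4, so qs = 4p − 15.
Without the subsidy, 174 − 5p = 4p − 15 gives 9p = 189, so p* = $21 and q* = 69.
With a per-unit subsidy paid to suppliers, each receives p + 18 per unit sold, so supply becomes qs = 4(p + 18) − 15.
Solving gives q = 109 with buyers paying $13 and suppliers receiving $31 (the $18 wedge).
Gain to buyers: $8; to suppliers: $10. (They sum to $18.)

Buyers gain $8 per tire; suppliers gain $10 per tire.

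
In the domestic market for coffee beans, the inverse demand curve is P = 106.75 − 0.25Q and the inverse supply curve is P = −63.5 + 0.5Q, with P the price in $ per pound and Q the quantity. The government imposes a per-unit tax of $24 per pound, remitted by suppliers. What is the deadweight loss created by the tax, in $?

Inverting to Q(P) form: Qd = 427 − 4P; Qs = 2P + 127.
Without the tax, 427 − 4P = 2P + 127 gives 6P = 300, so P* = $50 and Q* = 227.
With the tax collected from suppliers, supply shifts: Qs = 2(P − 24) + 127.
Solving gives Q = 195 with consumers paying $58 and suppliers receiving $34 (the $24 wedge).
Quantity falls by |ΔQ| = |227 − 195| = 32.
DWL = ½ · t · |ΔQ| = ½ · 24 · 32 = $384.

Deadweight loss = $384.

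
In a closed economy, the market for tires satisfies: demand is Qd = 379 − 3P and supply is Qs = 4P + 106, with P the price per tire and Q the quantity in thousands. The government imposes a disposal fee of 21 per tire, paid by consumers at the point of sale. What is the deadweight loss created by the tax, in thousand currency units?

Without the tax, 379 − 3P = 4P + 106 gives 7P = 273, so P* = 39 and Q* = 262.
With the tax collected from consumers, demand (in seller-price terms) shifts: Qd = 379 − 3(P + 21).
Solving gives Q = 226 with consumers paying 51 and suppliers receiving 30 (the 21 wedge).
Quantity falls by |ΔQ| = |262 − 226| = 36.
DWL = ½ · t · |ΔQ| = ½ · 21 · 36 = 378.

Deadweight loss = 378 thousand.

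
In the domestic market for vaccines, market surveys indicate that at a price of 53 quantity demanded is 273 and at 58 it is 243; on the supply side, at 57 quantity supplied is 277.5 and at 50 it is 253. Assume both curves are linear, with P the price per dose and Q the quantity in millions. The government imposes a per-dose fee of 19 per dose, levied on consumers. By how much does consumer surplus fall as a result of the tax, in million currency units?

Demand slope: (243 − 273)/(58 − 53) = -6, so Qd = 591 − 6P.
Supply slope: (253 − 277.5)/(50 − 57) = 3.5, so Qs = 3.5P + 78.
Without the tax, 591 − 6P = 3.5P + 78 gives 9.5P = 513, so P* = 54 and Q* = 267.
With the tax collected from consumers, demand (in seller-price terms) shifts: Qd = 591 − 6(P + 19).
Solving gives Q = 225 with consumers paying 61 and sellers receiving 42 (the 19 wedge).
ΔCS is the trapezoid between Q = 225 and Q = 267 of height 7: ½ · (267 + 225) · 7 = 1722.

Consumer surplus falls by 1722 million.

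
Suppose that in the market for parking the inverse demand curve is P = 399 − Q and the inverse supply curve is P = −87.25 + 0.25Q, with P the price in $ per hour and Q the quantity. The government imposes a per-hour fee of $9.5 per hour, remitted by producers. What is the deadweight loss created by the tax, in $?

Inverting to Q(P) form: Qd = 399 − P; Qs = 4P + 349.
Before the tax: set 399 − P = 4P + 349 → P* = $10, Q* = 389.
With the tax collected from producers, supply shifts: Qs = 4(P − 9.5) + 349.
New equilibrium: consumers pay $17.6, producers receive $8.1, Q = 381.4. (Wedge: Pb − Ps = 9.5.)
Quantity falls by |ΔQ| = |389 − 381.4| = 7.6.
DWL = ½ · t · |ΔQ| = ½ · 9.5 · 7.6 = $36.1.

Deadweight loss = $36.1.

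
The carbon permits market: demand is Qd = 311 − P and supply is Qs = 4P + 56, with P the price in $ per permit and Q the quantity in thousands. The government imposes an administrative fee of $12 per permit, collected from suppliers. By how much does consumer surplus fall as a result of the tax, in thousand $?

Consumer surplus falls by $2449.92 thousand.

Without the tax, 311 − P = 4P + 56 gives 5P = 255, so P* = $51 and Q* = 260.
With the tax collected from suppliers, supply shifts: Qs = 4(P − 12) + 56.
Solving gives Q = 250.4 with buyers paying $60.6 and suppliers receiving $48.6 (the $12 wedge).
ΔCS is the trapezoid between Q = 250.4 and Q = 260 of height $9.6: ½ · (260 + 250.4) · 9.6 = $2449.92.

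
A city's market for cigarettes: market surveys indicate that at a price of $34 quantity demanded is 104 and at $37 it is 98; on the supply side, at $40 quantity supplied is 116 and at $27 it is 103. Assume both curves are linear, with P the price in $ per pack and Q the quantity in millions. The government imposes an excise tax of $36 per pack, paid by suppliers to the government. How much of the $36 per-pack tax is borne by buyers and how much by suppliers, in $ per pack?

Demand slope: (98 − 104)/(37 − 34) = -2, so Qd = 172 − 2P.
Supply slope: (103 − 116)/(27 − 40) = 1, so Qs = P + 76.
Without the tax, 172 − 2P = P + 76 gives 3P = 96, so P* = $32 and Q* = 108.
With the tax collected from suppliers, supply shifts: Qs = (P − 36) + 76.
New equilibrium: buyers pay $44, suppliers receive $8, Q = 84. (Wedge: Pb − Ps = 36.)
Burden on buyers: $12; on suppliers: $24. (They sum to $36.)

Buyers bear $12 per pack; suppliers bear $24 per pack.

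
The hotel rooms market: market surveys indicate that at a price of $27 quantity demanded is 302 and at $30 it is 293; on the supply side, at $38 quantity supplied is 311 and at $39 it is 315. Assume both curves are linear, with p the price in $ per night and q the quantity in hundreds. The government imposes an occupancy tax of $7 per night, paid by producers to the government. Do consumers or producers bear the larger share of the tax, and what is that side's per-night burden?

Demand slope: (293 − 302)/(30 − 27) = -3, so qd = 383 − 3p.
Supply slope: (315 − 311)/(39 − 38) = 4, so qs = 4p + 159.
Without the tax, 383 − 3p = 4p + 159 gives 7p = 224, so p* = $32 and q* = 287.
With the tax collected from producers, supply shifts: qs = 4(p − 7) + 159.
New equilibrium: consumers pay $36, producers receive $29, q = 275. (Wedge: pb − ps = 7.)
Per-night burden: consumers $4, producers $3.
Consumers take the larger share because demand is less price-elastic here (demand slope 3 vs supply slope 4).
The less price-elastic side of the market bears the larger share of a per-unit tax.

Consumers bear the larger share: $4 per night.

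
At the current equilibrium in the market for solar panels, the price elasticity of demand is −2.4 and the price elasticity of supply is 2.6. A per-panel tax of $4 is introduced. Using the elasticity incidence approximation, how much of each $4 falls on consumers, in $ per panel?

Incidence ratio: consumers' share ≈ εs / (εs + |εd|) = 2.6 / (2.6 + 2.4) = 0.52.
So consumers bear ≈ 0.52 × $4 = $2.08; producers bear $1.92.

Consumers bear ≈ $2.08 per panel.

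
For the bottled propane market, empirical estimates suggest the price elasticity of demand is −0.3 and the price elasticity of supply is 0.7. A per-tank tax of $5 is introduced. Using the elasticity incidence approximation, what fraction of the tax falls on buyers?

Incidence ratio: buyers' share ≈ εs / (εs + |εd|) = 0.7 / (0.7 + 0.3) = 0.7.
Supply is the more elastic side, so buyers bear the larger share.

Buyers' share ≈ 0.7.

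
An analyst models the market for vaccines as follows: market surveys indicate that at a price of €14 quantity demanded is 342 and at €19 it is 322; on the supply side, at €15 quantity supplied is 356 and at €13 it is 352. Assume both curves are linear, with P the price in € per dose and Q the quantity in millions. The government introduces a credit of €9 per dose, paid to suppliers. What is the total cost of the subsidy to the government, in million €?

Government outlay = €3258 million.

Demand slope: (322 − 342)/(19 − 14) = -4, so Qd = 398 − 4P.
Supply slope: (352 − 356)/(13 − 15) = 2, so Qs = 2P + 326.
Without the subsidy, 398 − 4P = 2P + 326 gives 6P = 72, so P* = €12 and Q* = 350.
With a per-unit subsidy paid to suppliers, each receives P + 9 per unit sold, so supply becomes Qs = 2(P + 9) + 326.
New equilibrium: buyers pay €9, suppliers receive €18, Q = 362. (Wedge: Pb − Ps = −9.)
Outlay = t · Q = 9 · 362 = €3258.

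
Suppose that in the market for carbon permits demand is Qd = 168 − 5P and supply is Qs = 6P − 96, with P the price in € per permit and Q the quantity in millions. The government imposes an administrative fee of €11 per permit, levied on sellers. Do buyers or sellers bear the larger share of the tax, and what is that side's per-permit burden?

Buyers bear the larger share: €6 per permit.

Without the tax, 168 − 5P = 6P − 96 gives 11P = 264, so P* = €24 and Q* = 48.
With the tax collected from sellers, supply shifts: Qs = 6(P − 11) − 96.
Solving gives Q = 18 with buyers paying €30 and sellers receiving €19 (the €11 wedge).
Per-permit burden: buyers €6, sellers €5.
Buyers take the larger share because demand is less price-elastic here (demand slope 5 vs supply slope 6).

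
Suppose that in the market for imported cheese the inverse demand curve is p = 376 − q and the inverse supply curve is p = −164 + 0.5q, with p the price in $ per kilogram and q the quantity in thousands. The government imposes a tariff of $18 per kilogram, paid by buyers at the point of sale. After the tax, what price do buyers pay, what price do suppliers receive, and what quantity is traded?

Rewrite in direct form: qd = 376 − p and qs = 2p + 328.
Before the tax: set 376 − p = 2p + 328 → p* = $16, q* = 360.
With the tax collected from buyers, demand (in seller-price terms) shifts: qd = 376 − (p + 18).
New equilibrium: buyers pay $28, suppliers receive $10, q = 348. (Wedge: pb − ps = 18.)

Buyers pay $28; suppliers receive $10; quantity = 348.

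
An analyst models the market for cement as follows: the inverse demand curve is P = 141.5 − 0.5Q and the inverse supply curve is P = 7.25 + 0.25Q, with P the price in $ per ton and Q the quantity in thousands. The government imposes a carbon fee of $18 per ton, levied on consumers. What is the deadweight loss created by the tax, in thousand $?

Deadweight loss = $216 thousand.

Inverting to Q(P) form: Qd = 283 − 2P; Qs = 4P − 29.
Without the tax, 283 − 2P = 4P − 29 gives 6P = 312, so P* = $52 and Q* = 179.
With the tax collected from consumers, demand (in seller-price terms) shifts: Qd = 283 − 2(P + 18).
New equilibrium: consumers pay $64, suppliers receive $46, Q = 155. (Wedge: Pb − Ps = 18.)
Quantity falls by |ΔQ| = |179 − 155| = 24.
DWL = ½ · t · |ΔQ| = ½ · 18 · 24 = $216.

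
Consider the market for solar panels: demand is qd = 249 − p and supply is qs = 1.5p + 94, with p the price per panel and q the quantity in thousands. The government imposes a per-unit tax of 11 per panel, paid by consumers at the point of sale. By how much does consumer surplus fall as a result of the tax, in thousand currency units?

Consumer surplus falls by 1212.42 thousand.

Without the tax, 249 − p = 1.5p + 94 gives 2.5p = 155, so p* = 62 and q* = 187.
With the tax collected from consumers, demand (in seller-price terms) shifts: qd = 249 − (p + 11).
New equilibrium: consumers pay 68.6, producers receive 57.6, q = 180.4. (Wedge: pb − ps = 11.)
ΔCS is the trapezoid between Q = 180.4 and Q = 187 of height 6.6: ½ · (187 + 180.4) · 6.6 = 1212.42.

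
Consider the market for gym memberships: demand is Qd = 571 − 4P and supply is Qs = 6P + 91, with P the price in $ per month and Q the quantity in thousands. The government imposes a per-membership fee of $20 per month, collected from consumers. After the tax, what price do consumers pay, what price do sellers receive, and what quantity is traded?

Before the tax: set 571 − 4P = 6P + 91 → P* = $48, Q* = 379.
With the tax collected from consumers, demand (in seller-price terms) shifts: Qd = 571 − 4(P + 20).
New equilibrium: consumers pay $60, sellers receive $40, Q = 331. (Wedge: Pb − Ps = 20.)

Consumers pay $60; sellers receive $40; quantity = 331.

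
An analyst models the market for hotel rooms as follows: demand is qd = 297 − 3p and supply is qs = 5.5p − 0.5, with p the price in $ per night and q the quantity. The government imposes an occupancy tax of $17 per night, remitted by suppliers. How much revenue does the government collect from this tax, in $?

Before the tax: set 297 − 3p = 5.5p − 0.5 → p* = $35, q* = 192.
With the tax collected from suppliers, supply shifts: qs = 5.5(p − 17) − 0.5.
Solving gives q = 159 with buyers paying $46 and suppliers receiving $29 (the $17 wedge).
Revenue = t · Q = 17 · 159 = $2703.

Tax revenue = $2703.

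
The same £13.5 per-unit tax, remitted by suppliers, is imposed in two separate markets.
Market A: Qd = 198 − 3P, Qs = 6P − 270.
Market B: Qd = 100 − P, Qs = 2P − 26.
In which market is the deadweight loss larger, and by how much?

Market A, by £121.5.

Market A: pre-tax P* = £52, Q* = 42; post-tax Q = 15; deadweight loss = £182.25.
Market B: pre-tax P* = £42, Q* = 58; post-tax Q = 49; deadweight loss = £60.75.
Difference: £182.25 vs £60.75 → market A is larger by £121.5.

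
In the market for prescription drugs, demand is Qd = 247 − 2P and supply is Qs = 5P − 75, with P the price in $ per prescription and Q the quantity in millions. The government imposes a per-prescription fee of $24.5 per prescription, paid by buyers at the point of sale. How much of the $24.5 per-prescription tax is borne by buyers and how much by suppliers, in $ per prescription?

Before the tax: set 247 − 2P = 5P − 75 → P* = $46, Q* = 155.
With the tax collected from buyers, demand (in seller-price terms) shifts: Qd = 247 − 2(P + 24.5).
New equilibrium: buyers pay $63.5, suppliers receive $39, Q = 120. (Wedge: Pb − Ps = 24.5.)
Burden on buyers: $17.5; on suppliers: $7. (They sum to $24.5.)

Buyers bear $17.5 per prescription; suppliers bear $7 per prescription.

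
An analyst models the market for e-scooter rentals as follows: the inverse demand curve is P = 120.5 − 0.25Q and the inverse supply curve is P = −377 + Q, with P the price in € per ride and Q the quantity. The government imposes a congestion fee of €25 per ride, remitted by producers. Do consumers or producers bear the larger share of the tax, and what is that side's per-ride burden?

Rewrite in direct form: Qd = 482 − 4P and Qs = P + 377.
Without the tax, 482 − 4P = P + 377 gives 5P = 105, so P* = €21 and Q* = 398.
With the tax collected from producers, supply shifts: Qs = (P − 25) + 377.
Solving gives Q = 378 with consumers paying €26 and producers receiving €1 (the €25 wedge).
Per-ride burden: consumers €5, producers €20.
Producers take the larger share because supply is less price-elastic here (demand slope 4 vs supply slope 1).
The less price-elastic side of the market bears the larger share of a per-unit tax.

Producers bear the larger share: €20 per ride.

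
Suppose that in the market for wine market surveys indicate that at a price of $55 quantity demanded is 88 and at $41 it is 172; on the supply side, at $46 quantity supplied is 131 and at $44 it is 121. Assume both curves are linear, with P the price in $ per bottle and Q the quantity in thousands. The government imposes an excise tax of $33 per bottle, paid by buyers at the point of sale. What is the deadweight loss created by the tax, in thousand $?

Deadweight loss = $1485 thousand.

Demand slope: (172 − 88)/(41 − 55) = -6, so Qd = 418 − 6P.
Supply slope: (121 − 131)/(44 − 46) = 5, so Qs = 5P − 99.
Without the tax, 418 − 6P = 5P − 99 gives 11P = 517, so P* = $47 and Q* = 136.
With the tax collected from buyers, demand (in seller-price terms) shifts: Qd = 418 − 6(P + 33).
Solving gives Q = 46 with buyers paying $62 and sellers receiving $29 (the $33 wedge).
Quantity falls by |ΔQ| = |136 − 46| = 90.
DWL = ½ · t · |ΔQ| = ½ · 33 · 90 = $1485.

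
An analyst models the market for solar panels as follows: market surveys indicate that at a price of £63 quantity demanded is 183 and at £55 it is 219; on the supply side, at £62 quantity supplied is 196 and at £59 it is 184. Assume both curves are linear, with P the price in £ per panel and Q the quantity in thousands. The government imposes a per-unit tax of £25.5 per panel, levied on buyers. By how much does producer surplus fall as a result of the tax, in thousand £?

Producer surplus falls by £2227.5 thousand.

Demand slope: (219 − 183)/(55 − 63) = -4.5, so Qd = 466.5 − 4.5P.
Supply slope: (184 − 196)/(59 − 62) = 4, so Qs = 4P − 52.
Without the tax, 466.5 − 4.5P = 4P − 52 gives 8.5P = 518.5, so P* = £61 and Q* = 192.
With the tax collected from buyers, demand (in seller-price terms) shifts: Qd = 466.5 − 4.5(P + 25.5).
Solving gives Q = 138 with buyers paying £73 and producers receiving £47.5 (the £25.5 wedge).
ΔPS is the trapezoid between Q = 138 and Q = 192 of height £13.5: ½ · (192 + 138) · 13.5 = £2227.5.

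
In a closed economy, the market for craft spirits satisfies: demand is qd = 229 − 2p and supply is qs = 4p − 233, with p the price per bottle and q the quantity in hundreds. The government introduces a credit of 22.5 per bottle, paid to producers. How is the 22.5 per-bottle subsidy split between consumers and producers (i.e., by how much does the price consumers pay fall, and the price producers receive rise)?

Before the subsidy: set 229 − 2p = 4p − 233 → p* = 77, q* = 75.
With a per-unit subsidy paid to producers, each receives p + 22.5 per unit sold, so supply becomes qs = 4(p + 22.5) − 233.
Solving gives q = 105 with consumers paying 62 and producers receiving 84.5 (the 22.5 wedge).
Gain to consumers: 15; to producers: 7.5. (They sum to 22.5.)

Consumers gain 15 per bottle; producers gain 7.5 per bottle.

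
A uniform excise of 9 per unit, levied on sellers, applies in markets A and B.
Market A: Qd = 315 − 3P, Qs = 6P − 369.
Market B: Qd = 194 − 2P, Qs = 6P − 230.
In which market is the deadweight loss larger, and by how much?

Market A: pre-tax P* = 76, Q* = 87; post-tax Q = 69; deadweight loss = 81.
Market B: pre-tax P* = 53, Q* = 88; post-tax Q = 74.5; deadweight loss = 60.75.
Difference: 81 vs 60.75 → market A is larger by 20.25.

Market A, by 20.25.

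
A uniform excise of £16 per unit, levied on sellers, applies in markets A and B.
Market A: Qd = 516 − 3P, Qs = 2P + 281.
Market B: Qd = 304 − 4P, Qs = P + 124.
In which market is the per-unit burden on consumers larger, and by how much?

Market A: pre-tax P* = £47, Q* = 375; post-tax Q = 355.8; per-unit burden on consumers = £6.4.
Market B: pre-tax P* = £36, Q* = 160; post-tax Q = 147.2; per-unit burden on consumers = £3.2.
Difference: £6.4 vs £3.2 → market A is larger by £3.2.

Market A, by £3.2.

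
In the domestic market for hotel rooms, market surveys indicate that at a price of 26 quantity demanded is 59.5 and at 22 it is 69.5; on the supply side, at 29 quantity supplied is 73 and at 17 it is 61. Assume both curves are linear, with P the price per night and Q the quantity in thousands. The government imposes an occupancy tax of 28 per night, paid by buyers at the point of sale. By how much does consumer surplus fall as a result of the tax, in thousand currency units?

Demand slope: (69.5 − 59.5)/(22 − 26) = -2.5, so Qd = 124.5 − 2.5P.
Supply slope: (61 − 73)/(17 − 29) = 1, so Qs = P + 44.
Before the tax: set 124.5 − 2.5P = P + 44 → P* = 23, Q* = 67.
With the tax collected from buyers, demand (in seller-price terms) shifts: Qd = 124.5 − 2.5(P + 28).
Solving gives Q = 47 with buyers paying 31 and producers receiving 3 (the 28 wedge).
ΔCS is the trapezoid between Q = 47 and Q = 67 of height 8: ½ · (67 + 47) · 8 = 456.

Consumer surplus falls by 456 thousand.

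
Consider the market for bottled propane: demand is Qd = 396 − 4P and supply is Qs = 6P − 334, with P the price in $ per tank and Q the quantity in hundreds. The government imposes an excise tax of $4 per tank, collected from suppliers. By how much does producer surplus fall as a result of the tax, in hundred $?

Without the tax, 396 − 4P = 6P − 334 gives 10P = 730, so P* = $73 and Q* = 104.
With the tax collected from suppliers, supply shifts: Qs = 6(P − 4) − 334.
Solving gives Q = 94.4 with consumers paying $75.4 and suppliers receiving $71.4 (the $4 wedge).
ΔPS is the trapezoid between Q = 94.4 and Q = 104 of height $1.6: ½ · (104 + 94.4) · 1.6 = $158.72.

Producer surplus falls by $158.72 hundred.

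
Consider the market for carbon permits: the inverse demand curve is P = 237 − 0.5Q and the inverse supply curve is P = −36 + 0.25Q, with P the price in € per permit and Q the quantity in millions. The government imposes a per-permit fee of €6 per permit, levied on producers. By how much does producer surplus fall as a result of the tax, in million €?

Producer surplus falls by €720 million.

Inverting to Q(P) form: Qd = 474 − 2P; Qs = 4P + 144.
Before the tax: set 474 − 2P = 4P + 144 → P* = €55, Q* = 364.
With the tax collected from producers, supply shifts: Qs = 4(P − 6) + 144.
Solving gives Q = 356 with buyers paying €59 and producers receiving €53 (the €6 wedge).
ΔPS is the trapezoid between Q = 356 and Q = 364 of height €2: ½ · (364 + 356) · 2 = €720.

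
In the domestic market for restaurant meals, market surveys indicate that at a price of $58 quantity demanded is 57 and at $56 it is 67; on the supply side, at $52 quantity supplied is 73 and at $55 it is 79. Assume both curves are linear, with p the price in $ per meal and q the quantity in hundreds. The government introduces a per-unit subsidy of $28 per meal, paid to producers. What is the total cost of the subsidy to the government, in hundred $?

Demand slope: (67 − 57)/(56 − 58) = -5, so qd = 347 − 5p.
Supply slope: (79 − 73)/(55 − 52) = 2, so qs = 2p − 31.
Before the subsidy: set 347 − 5p = 2p − 31 → p* = $54, q* = 77.
With a per-unit subsidy paid to producers, each receives p + 28 per unit sold, so supply becomes qs = 2(p + 28) − 31.
New equilibrium: buyers pay $46, producers receive $74, q = 117. (Wedge: pb − ps = −28.)
Outlay = t · Q = 28 · 117 = $3276.

Government outlay = $3276 hundred.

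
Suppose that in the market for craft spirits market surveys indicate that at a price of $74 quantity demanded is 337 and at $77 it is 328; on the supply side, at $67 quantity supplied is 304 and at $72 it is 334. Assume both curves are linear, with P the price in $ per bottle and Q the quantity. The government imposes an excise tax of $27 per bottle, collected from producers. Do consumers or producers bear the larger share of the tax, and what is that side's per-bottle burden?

Demand slope: (328 − 337)/(77 − 74) = -3, so Qd = 559 − 3P.
Supply slope: (334 − 304)/(72 − 67) = 6, so Qs = 6P − 98.
Before the tax: set 559 − 3P = 6P − 98 → P* = $73, Q* = 340.
With the tax collected from producers, supply shifts: Qs = 6(P − 27) − 98.
New equilibrium: consumers pay $91, producers receive $64, Q = 286. (Wedge: Pb − Ps = 27.)
Per-bottle burden: consumers $18, producers $9.
Consumers take the larger share because demand is less price-elastic here (demand slope 3 vs supply slope 6).
The less price-elastic side of the market bears the larger share of a per-unit tax.

Consumers bear the larger share: $18 per bottle.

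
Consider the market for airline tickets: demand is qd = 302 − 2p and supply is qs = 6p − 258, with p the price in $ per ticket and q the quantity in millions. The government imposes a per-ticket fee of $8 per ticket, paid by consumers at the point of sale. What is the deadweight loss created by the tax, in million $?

Deadweight loss = $48 million.

Without the tax, 302 − 2p = 6p − 258 gives 8p = 560, so p* = $70 and q* = 162.
With the tax collected from consumers, demand (in seller-price terms) shifts: qd = 302 − 2(p + 8).
New equilibrium: consumers pay $76, suppliers receive $68, q = 150. (Wedge: pb − ps = 8.)
Quantity falls by |ΔQ| = |162 − 150| = 12.
DWL = ½ · t · |ΔQ| = ½ · 8 · 12 = $48.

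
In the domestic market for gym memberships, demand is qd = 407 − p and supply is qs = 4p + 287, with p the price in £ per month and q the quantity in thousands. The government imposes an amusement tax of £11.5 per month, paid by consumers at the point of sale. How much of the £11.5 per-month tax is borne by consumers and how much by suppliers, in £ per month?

Without the tax, 407 − p = 4p + 287 gives 5p = 120, so p* = £24 and q* = 383.
With the tax collected from consumers, demand (in seller-price terms) shifts: qd = 407 − (p + 11.5).
New equilibrium: consumers pay £33.2, suppliers receive £21.7, q = 373.8. (Wedge: pb − ps = 11.5.)
Burden on consumers: £9.2; on suppliers: £2.3. (They sum to £11.5.)

Consumers bear £9.2 per month; suppliers bear £2.3 per month.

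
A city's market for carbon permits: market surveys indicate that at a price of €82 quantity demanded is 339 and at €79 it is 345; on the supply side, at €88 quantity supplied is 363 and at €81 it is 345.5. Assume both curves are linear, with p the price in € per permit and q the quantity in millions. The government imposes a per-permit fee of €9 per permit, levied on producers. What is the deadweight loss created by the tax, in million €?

Deadweight loss = €45 million.

Demand slope: (345 − 339)/(79 − 82) = -2, so qd = 503 − 2p.
Supply slope: (345.5 − 363)/(81 − 88) = 2.5, so qs = 2.5p + 143.
Without the tax, 503 − 2p = 2.5p + 143 gives 4.5p = 360, so p* = €80 and q* = 343.
With the tax collected from producers, supply shifts: qs = 2.5(p − 9) + 143.
Solving gives q = 333 with consumers paying €85 and producers receiving €76 (the €9 wedge).
Quantity falls by |ΔQ| = |343 − 333| = 10.
DWL = ½ · t · |ΔQ| = ½ · 9 · 10 = €45.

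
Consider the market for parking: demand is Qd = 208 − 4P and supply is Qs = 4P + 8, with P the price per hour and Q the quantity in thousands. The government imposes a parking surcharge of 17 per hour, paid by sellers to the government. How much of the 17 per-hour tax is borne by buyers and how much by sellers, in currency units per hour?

Buyers bear 8.5 per hour; sellers bear 8.5 per hour.

Before the tax: set 208 − 4P = 4P + 8 → P* = 25, Q* = 108.
With the tax collected from sellers, supply shifts: Qs = 4(P − 17) + 8.
Solving gives Q = 74 with buyers paying 33.5 and sellers receiving 16.5 (the 17 wedge).
Burden on buyers: 8.5; on sellers: 8.5. (They sum to 17.)
The less price-elastic side of the market bears the larger share of a per-unit tax.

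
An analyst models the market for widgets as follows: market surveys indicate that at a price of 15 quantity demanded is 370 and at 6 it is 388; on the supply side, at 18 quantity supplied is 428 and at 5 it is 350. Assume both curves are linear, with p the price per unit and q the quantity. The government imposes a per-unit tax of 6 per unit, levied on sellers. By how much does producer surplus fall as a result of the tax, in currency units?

Demand slope: (388 − 370)/(6 − 15) = -2, so qd = 400 − 2p.
Supply slope: (350 − 428)/(5 − 18) = 6, so qs = 6p + 320.
Without the tax, 400 − 2p = 6p + 320 gives 8p = 80, so p* = 10 and q* = 380.
With the tax collected from sellers, supply shifts: qs = 6(p − 6) + 320.
New equilibrium: buyers pay 14.5, sellers receive 8.5, q = 371. (Wedge: pb − ps = 6.)
ΔPS is the trapezoid between Q = 371 and Q = 380 of height 1.5: ½ · (380 + 371) · 1.5 = 563.25.

Producer surplus falls by 563.25.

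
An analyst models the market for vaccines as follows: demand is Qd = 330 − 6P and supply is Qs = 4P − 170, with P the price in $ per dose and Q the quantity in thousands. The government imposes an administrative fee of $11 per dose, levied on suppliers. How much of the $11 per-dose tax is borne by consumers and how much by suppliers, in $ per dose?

Consumers bear $4.4 per dose; suppliers bear $6.6 per dose.

Before the tax: set 330 − 6P = 4P − 170 → P* = $50, Q* = 30.
With the tax collected from suppliers, supply shifts: Qs = 4(P − 11) − 170.
New equilibrium: consumers pay $54.4, suppliers receive $43.4, Q = 3.6. (Wedge: Pb − Ps = 11.)
Burden on consumers: $4.4; on suppliers: $6.6. (They sum to $11.)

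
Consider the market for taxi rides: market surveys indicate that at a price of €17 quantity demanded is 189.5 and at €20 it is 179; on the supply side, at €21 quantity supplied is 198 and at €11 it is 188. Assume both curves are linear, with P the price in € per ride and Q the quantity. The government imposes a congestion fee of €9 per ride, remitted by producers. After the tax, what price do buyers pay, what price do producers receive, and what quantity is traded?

Demand slope: (179 − 189.5)/(20 − 17) = -3.5, so Qd = 249 − 3.5P.
Supply slope: (188 − 198)/(11 − 21) = 1, so Qs = P + 177.
Before the tax: set 249 − 3.5P = P + 177 → P* = €16, Q* = 193.
With the tax collected from producers, supply shifts: Qs = (P − 9) + 177.
New equilibrium: buyers pay €18, producers receive €9, Q = 186. (Wedge: Pb − Ps = 9.)
The less price-elastic side of the market bears the larger share of a per-unit tax.

Buyers pay €18; producers receive €9; quantity = 186.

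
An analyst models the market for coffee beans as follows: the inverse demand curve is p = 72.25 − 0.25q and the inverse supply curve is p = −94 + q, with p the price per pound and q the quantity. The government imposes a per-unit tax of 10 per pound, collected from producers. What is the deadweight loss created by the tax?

Deadweight loss = 40.

Inverting to q(p) form: qd = 289 − 4p; qs = p + 94.
Before the tax: set 289 − 4p = p + 94 → p* = 39, q* = 133.
With the tax collected from producers, supply shifts: qs = (p − 10) + 94.
New equilibrium: buyers pay 41, producers receive 31, q = 125. (Wedge: pb − ps = 10.)
Quantity falls by |ΔQ| = |133 − 125| = 8.
DWL = ½ · t · |ΔQ| = ½ · 10 · 8 = 40.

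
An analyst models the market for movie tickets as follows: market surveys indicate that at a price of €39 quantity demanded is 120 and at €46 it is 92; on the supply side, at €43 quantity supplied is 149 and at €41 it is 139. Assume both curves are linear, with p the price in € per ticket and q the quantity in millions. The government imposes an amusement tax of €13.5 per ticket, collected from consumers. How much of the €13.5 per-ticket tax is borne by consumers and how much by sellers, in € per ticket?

Demand slope: (92 − 120)/(46 − 39) = -4, so qd = 276 − 4p.
Supply slope: (139 − 149)/(41 − 43) = 5, so qs = 5p − 66.
Without the tax, 276 − 4p = 5p − 66 gives 9p = 342, so p* = €38 and q* = 124.
With the tax collected from consumers, demand (in seller-price terms) shifts: qd = 276 − 4(p + 13.5).
Solving gives q = 94 with consumers paying €45.5 and sellers receiving €32 (the €13.5 wedge).
Burden on consumers: €7.5; on sellers: €6. (They sum to €13.5.)

Consumers bear €7.5 per ticket; sellers bear €6 per ticket.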